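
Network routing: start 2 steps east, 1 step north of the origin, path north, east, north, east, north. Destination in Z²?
(4, 4)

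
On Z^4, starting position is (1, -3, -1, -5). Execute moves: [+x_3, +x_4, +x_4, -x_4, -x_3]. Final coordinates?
(1, -3, -1, -4)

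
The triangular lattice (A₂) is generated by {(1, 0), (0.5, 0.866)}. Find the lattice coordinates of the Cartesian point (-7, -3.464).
-5b₁ - 4b₂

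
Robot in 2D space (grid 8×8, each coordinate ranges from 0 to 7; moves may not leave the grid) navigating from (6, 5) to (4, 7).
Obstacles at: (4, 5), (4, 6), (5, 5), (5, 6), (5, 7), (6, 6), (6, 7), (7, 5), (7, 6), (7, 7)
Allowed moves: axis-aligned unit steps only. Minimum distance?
8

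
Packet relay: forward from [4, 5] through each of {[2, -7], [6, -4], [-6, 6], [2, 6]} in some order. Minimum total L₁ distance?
39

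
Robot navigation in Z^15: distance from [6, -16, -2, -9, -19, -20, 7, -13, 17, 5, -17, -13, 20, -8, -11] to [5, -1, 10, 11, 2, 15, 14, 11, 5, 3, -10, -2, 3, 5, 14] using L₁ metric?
222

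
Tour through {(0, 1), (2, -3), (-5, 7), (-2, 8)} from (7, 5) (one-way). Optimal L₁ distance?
32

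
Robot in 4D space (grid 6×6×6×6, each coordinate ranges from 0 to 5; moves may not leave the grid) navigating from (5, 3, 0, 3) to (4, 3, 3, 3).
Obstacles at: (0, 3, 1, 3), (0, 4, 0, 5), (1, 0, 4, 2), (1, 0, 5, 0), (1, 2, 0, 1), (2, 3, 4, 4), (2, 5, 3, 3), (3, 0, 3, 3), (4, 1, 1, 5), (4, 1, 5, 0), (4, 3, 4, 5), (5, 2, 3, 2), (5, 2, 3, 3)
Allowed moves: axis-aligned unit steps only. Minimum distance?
4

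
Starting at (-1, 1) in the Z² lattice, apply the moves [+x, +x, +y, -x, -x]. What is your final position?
(-1, 2)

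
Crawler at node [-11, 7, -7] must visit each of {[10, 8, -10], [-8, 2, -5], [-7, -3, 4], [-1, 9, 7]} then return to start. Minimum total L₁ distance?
100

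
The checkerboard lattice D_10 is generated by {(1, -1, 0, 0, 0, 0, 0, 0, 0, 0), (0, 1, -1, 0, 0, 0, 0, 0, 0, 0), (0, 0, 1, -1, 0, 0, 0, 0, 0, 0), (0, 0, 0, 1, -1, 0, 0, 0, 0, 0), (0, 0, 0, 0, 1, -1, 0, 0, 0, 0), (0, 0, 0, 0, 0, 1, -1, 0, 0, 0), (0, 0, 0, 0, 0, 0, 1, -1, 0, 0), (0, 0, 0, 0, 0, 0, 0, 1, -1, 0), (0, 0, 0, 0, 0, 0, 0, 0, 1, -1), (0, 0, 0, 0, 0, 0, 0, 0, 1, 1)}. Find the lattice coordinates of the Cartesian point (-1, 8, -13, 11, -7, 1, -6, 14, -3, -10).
-b₁ + 7b₂ - 6b₃ + 5b₄ - 2b₅ - b₆ - 7b₇ + 7b₈ + 7b₉ - 3b₁₀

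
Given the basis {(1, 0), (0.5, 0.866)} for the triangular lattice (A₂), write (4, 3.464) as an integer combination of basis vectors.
2b₁ + 4b₂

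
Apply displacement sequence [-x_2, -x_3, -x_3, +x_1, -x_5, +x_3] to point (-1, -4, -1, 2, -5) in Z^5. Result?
(0, -5, -2, 2, -6)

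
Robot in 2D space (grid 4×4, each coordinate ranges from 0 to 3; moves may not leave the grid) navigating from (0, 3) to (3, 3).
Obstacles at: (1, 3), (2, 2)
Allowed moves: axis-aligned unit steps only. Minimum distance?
7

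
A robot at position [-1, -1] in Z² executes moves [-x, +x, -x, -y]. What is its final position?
(-2, -2)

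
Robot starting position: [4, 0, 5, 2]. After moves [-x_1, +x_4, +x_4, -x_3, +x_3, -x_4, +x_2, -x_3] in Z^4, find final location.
(3, 1, 4, 3)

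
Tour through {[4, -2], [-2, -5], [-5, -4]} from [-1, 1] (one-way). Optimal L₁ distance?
21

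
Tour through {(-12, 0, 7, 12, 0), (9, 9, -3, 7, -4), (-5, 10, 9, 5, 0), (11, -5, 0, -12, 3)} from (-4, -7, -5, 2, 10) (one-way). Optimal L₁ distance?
147
(one optimal route: (-4, -7, -5, 2, 10) → (11, -5, 0, -12, 3) → (9, 9, -3, 7, -4) → (-5, 10, 9, 5, 0) → (-12, 0, 7, 12, 0))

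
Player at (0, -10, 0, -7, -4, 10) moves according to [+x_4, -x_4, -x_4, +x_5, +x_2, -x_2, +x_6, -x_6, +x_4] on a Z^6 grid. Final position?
(0, -10, 0, -7, -3, 10)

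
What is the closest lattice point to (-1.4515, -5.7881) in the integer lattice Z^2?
(-1, -6)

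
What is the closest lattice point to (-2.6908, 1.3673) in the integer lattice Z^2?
(-3, 1)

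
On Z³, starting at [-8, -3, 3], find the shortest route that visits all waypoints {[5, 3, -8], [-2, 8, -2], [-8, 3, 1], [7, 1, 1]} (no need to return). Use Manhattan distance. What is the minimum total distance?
53
(one optimal route: (-8, -3, 3) → (-8, 3, 1) → (-2, 8, -2) → (5, 3, -8) → (7, 1, 1))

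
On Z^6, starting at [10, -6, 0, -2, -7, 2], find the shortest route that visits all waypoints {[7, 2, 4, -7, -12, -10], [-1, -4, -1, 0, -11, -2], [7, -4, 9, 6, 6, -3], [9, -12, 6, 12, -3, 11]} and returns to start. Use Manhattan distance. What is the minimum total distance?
190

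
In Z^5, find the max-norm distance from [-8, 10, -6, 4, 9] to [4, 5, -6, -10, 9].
14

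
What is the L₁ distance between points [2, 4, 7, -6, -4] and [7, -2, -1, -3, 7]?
33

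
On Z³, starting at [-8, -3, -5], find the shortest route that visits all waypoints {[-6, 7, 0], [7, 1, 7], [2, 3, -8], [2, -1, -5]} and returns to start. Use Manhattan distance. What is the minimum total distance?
84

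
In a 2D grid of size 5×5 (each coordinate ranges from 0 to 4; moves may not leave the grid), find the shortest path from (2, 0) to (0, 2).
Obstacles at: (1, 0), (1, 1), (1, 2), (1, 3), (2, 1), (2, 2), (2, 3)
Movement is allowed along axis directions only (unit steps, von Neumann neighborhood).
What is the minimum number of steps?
10
(one shortest path: (2, 0) → (3, 0) → (3, 1) → (3, 2) → (3, 3) → (3, 4) → (2, 4) → (1, 4) → (0, 4) → (0, 3) → (0, 2))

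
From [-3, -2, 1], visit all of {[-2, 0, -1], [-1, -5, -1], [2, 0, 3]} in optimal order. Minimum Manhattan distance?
21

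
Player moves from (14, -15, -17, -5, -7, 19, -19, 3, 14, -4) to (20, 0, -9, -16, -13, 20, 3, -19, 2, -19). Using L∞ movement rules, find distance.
22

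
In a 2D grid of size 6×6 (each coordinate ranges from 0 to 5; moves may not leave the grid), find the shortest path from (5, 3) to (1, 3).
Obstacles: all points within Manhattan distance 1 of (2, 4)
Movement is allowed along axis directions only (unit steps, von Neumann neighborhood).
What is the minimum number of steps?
6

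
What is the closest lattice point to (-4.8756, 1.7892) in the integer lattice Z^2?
(-5, 2)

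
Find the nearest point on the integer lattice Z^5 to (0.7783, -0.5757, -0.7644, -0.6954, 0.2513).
(1, -1, -1, -1, 0)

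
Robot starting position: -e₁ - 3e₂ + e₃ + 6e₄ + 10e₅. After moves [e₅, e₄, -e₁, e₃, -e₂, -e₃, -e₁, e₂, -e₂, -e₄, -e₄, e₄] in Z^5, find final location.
(-3, -4, 1, 6, 11)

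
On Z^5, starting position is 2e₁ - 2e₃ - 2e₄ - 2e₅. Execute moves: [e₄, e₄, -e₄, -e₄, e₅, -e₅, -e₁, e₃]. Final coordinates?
(1, 0, -1, -2, -2)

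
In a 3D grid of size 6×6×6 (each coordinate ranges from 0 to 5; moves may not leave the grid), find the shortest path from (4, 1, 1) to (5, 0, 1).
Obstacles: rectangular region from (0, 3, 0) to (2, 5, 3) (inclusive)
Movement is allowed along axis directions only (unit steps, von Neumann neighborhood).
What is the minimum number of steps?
2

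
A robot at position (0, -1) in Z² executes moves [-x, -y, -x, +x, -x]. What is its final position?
(-2, -2)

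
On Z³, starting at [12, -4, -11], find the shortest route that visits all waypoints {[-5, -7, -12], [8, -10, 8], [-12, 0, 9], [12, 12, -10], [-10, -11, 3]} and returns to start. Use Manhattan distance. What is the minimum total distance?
156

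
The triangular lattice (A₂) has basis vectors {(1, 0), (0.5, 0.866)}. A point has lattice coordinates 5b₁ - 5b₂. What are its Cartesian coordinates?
(2.5, -4.33)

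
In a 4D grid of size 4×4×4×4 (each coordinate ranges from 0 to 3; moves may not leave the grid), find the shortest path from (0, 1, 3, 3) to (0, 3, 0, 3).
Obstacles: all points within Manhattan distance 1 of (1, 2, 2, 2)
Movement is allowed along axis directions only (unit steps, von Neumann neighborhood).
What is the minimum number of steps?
5
(one shortest path: (0, 1, 3, 3) → (0, 2, 3, 3) → (0, 3, 3, 3) → (0, 3, 2, 3) → (0, 3, 1, 3) → (0, 3, 0, 3))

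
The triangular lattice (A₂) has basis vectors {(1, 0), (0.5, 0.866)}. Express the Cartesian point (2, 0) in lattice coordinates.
2b₁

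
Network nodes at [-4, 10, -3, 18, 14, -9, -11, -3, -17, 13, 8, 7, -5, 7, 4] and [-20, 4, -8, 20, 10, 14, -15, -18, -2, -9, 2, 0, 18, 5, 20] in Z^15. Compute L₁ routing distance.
166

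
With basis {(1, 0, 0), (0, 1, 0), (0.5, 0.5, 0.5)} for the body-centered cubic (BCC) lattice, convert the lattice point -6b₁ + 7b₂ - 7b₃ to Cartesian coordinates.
(-9.5, 3.5, -3.5)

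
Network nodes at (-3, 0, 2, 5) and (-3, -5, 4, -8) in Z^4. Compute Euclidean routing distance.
14.0712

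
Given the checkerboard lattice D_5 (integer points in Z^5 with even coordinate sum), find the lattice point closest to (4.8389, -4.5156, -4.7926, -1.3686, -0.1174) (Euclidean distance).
(5, -5, -5, -1, 0)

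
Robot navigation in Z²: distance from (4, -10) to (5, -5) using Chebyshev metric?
5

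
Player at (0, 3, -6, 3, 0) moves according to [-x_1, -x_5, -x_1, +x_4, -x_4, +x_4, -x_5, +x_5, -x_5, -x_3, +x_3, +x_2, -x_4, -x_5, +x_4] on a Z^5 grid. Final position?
(-2, 4, -6, 4, -3)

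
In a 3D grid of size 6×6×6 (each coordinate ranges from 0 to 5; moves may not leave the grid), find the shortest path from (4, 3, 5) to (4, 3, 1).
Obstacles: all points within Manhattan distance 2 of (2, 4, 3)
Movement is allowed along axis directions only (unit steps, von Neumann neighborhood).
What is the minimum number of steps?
4
(one shortest path: (4, 3, 5) → (4, 3, 4) → (4, 3, 3) → (4, 3, 2) → (4, 3, 1))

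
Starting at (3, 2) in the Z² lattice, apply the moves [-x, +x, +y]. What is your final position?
(3, 3)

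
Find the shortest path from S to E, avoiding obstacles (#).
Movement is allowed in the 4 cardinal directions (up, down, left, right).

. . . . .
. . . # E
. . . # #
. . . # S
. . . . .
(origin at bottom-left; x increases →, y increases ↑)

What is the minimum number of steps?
10
(one shortest path: (4, 1) → (4, 0) → (3, 0) → (2, 0) → (2, 1) → (2, 2) → (2, 3) → (2, 4) → (3, 4) → (4, 4) → (4, 3))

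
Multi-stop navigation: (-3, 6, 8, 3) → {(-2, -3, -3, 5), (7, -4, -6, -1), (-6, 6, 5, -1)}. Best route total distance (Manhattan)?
56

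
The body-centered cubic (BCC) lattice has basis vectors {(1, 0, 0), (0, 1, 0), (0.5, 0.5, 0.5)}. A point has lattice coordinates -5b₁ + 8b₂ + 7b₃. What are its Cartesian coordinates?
(-1.5, 11.5, 3.5)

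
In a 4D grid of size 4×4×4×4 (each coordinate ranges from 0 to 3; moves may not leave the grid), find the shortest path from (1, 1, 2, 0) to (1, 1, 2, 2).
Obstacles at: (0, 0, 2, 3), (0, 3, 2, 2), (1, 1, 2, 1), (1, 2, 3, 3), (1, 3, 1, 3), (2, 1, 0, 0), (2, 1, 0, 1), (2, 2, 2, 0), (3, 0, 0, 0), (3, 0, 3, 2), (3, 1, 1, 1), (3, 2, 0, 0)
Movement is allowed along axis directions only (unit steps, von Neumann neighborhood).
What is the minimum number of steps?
4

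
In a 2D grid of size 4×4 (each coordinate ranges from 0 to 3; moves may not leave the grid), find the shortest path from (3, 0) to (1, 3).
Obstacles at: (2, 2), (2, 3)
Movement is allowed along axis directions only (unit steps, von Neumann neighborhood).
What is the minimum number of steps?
5
(one shortest path: (3, 0) → (2, 0) → (1, 0) → (1, 1) → (1, 2) → (1, 3))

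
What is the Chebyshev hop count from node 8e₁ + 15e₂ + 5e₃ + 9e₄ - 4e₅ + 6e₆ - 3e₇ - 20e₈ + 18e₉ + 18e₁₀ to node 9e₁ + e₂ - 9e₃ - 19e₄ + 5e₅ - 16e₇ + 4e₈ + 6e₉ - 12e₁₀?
30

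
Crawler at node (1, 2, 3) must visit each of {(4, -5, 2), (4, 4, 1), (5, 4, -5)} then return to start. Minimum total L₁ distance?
42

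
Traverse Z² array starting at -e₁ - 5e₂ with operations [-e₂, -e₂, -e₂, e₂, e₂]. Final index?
(-1, -6)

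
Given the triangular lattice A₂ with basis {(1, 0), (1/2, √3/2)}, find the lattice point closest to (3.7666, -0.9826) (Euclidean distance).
(3.5, -0.866)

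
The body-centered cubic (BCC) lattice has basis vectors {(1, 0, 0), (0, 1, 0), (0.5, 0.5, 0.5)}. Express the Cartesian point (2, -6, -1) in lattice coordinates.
3b₁ - 5b₂ - 2b₃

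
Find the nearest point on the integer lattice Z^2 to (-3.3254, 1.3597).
(-3, 1)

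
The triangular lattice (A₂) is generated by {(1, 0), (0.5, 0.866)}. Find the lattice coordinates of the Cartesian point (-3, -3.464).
-b₁ - 4b₂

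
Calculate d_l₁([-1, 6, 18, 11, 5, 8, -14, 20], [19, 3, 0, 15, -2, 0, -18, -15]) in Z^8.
99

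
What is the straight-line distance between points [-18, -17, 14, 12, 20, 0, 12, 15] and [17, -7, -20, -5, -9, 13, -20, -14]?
75.1332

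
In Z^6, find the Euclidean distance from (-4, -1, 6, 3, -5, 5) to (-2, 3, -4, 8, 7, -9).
22.0227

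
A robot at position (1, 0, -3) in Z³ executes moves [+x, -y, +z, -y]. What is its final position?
(2, -2, -2)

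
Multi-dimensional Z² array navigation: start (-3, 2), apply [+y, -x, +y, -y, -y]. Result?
(-4, 2)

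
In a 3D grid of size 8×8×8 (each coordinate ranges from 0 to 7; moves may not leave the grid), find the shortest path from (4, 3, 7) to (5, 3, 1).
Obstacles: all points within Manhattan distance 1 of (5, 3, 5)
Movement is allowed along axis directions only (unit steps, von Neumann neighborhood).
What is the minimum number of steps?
9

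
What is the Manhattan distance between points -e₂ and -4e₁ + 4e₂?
9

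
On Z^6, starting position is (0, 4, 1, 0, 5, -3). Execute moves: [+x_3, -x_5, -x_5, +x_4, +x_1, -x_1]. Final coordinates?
(0, 4, 2, 1, 3, -3)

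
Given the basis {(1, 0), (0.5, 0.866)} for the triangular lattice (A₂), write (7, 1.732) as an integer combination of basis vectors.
6b₁ + 2b₂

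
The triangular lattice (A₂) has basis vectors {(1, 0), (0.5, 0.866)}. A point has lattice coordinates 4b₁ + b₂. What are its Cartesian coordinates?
(4.5, 0.866)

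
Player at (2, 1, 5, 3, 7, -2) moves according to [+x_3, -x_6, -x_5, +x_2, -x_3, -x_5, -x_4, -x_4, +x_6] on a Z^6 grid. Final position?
(2, 2, 5, 1, 5, -2)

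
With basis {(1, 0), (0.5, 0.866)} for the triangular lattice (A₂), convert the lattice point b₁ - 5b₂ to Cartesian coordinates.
(-1.5, -4.33)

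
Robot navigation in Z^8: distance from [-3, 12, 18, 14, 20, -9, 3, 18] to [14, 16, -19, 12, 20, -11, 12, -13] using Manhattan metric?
102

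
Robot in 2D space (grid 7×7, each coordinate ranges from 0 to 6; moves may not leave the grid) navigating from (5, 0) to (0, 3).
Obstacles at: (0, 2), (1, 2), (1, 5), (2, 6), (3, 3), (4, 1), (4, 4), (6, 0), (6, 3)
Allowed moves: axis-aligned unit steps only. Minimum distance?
8
(one shortest path: (5, 0) → (4, 0) → (3, 0) → (2, 0) → (2, 1) → (2, 2) → (2, 3) → (1, 3) → (0, 3))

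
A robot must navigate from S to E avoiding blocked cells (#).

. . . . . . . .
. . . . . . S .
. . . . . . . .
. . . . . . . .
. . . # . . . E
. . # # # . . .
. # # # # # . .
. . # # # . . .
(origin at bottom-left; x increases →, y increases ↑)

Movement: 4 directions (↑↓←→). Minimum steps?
4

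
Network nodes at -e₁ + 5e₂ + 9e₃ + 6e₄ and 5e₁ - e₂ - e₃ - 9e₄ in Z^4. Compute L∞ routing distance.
15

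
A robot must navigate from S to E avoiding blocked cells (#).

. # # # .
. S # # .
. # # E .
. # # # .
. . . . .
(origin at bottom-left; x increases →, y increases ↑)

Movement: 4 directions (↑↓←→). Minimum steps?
11
(one shortest path: (1, 3) → (0, 3) → (0, 2) → (0, 1) → (0, 0) → (1, 0) → (2, 0) → (3, 0) → (4, 0) → (4, 1) → (4, 2) → (3, 2))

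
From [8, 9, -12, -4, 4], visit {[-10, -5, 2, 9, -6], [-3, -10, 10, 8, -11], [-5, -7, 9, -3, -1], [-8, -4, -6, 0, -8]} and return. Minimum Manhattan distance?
182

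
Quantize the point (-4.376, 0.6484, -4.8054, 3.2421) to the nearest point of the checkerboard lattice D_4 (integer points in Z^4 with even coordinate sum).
(-5, 1, -5, 3)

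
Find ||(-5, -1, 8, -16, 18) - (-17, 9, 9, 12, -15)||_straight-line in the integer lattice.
46.0217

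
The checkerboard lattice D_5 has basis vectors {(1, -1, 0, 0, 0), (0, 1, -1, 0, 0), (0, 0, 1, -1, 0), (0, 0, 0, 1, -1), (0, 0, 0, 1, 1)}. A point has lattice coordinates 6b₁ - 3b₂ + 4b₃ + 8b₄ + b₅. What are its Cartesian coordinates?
(6, -9, 7, 5, -7)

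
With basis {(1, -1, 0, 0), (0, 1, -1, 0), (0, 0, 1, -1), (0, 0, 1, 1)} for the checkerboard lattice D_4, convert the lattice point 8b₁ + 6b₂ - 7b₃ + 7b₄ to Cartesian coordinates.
(8, -2, -6, 14)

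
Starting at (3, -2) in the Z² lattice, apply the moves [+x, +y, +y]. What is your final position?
(4, 0)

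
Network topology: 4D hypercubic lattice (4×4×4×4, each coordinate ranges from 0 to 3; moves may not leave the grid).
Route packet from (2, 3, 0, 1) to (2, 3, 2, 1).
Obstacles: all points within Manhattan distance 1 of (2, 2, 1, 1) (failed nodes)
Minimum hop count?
4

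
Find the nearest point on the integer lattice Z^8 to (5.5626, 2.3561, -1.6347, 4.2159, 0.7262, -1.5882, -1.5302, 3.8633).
(6, 2, -2, 4, 1, -2, -2, 4)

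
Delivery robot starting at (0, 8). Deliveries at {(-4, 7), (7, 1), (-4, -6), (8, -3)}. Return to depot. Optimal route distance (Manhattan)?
52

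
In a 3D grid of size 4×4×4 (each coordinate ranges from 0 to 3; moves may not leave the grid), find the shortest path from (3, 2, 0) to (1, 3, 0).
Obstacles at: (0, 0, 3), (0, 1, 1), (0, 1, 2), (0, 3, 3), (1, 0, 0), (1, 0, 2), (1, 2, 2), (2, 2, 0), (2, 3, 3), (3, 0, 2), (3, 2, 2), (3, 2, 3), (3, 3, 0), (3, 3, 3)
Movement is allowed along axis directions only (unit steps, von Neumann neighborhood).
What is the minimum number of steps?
5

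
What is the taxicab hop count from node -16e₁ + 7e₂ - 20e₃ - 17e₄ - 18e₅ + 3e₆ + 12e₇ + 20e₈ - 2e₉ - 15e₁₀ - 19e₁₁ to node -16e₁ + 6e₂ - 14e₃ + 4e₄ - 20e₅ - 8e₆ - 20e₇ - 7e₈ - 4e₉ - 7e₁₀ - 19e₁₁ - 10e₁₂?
120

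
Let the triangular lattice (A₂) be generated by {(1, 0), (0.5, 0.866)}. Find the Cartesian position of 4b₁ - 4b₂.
(2, -3.464)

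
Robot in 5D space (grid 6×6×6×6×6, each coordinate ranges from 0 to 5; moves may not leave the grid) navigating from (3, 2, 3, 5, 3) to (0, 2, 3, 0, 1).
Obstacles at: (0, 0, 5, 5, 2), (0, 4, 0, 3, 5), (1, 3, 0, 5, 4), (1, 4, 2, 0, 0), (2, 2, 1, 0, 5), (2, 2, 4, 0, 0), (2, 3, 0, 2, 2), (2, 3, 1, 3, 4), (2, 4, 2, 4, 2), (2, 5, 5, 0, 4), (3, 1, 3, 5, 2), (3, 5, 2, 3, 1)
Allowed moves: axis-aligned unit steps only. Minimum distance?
10
(one shortest path: (3, 2, 3, 5, 3) → (2, 2, 3, 5, 3) → (1, 2, 3, 5, 3) → (0, 2, 3, 5, 3) → (0, 2, 3, 4, 3) → (0, 2, 3, 3, 3) → (0, 2, 3, 2, 3) → (0, 2, 3, 1, 3) → (0, 2, 3, 0, 3) → (0, 2, 3, 0, 2) → (0, 2, 3, 0, 1))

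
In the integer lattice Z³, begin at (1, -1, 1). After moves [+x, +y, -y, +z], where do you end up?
(2, -1, 2)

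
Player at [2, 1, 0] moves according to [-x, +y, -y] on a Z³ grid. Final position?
(1, 1, 0)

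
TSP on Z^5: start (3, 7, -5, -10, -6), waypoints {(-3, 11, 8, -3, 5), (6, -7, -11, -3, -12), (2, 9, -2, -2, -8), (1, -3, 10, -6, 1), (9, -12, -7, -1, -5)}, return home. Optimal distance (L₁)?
176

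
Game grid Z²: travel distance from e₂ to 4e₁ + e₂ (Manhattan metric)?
4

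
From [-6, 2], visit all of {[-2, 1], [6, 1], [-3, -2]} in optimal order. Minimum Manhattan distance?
19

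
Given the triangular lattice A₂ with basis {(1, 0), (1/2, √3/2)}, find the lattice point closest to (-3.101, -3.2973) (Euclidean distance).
(-3, -3.464)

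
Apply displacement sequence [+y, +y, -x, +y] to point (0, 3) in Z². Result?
(-1, 6)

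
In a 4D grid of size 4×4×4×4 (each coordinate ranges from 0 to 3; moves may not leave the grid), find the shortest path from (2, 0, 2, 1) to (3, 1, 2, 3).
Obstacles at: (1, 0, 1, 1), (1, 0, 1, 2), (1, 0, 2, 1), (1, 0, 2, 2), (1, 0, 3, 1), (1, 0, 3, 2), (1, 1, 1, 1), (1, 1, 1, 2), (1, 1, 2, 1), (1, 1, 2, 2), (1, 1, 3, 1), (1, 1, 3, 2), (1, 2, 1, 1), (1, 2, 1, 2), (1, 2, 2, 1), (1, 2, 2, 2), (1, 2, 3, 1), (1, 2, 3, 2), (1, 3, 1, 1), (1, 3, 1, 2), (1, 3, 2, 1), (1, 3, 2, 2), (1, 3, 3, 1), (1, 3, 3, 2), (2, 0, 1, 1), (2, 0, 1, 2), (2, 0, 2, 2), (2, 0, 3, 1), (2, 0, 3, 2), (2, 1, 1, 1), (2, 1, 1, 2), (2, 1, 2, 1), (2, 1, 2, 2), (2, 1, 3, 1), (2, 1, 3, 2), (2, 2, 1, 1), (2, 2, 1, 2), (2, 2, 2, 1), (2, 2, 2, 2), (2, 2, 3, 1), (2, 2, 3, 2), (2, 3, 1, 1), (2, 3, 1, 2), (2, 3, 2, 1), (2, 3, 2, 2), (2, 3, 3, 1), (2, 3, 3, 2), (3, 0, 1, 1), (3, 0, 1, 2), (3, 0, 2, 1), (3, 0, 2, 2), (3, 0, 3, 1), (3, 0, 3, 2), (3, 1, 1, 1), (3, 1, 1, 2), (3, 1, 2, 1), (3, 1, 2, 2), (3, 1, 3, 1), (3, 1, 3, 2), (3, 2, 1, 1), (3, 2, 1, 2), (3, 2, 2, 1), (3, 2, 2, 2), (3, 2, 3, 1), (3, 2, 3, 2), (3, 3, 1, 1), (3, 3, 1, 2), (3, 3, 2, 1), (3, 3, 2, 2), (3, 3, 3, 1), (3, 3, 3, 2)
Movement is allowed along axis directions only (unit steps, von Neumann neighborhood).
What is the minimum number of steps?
10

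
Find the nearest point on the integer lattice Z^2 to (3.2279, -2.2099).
(3, -2)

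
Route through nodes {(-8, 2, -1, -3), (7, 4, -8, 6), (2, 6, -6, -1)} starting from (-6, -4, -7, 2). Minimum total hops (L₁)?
56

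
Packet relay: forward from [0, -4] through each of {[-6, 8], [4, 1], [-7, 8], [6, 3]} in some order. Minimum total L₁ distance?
31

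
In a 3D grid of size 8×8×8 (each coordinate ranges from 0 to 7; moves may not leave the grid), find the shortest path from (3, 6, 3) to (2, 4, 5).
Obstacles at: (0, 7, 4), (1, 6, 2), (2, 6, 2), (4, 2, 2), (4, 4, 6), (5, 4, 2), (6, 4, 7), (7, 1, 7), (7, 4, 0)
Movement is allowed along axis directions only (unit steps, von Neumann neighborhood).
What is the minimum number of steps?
5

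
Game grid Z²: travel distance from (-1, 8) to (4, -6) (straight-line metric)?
14.8661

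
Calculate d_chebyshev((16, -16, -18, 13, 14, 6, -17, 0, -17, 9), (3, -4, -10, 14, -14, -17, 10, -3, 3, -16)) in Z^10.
28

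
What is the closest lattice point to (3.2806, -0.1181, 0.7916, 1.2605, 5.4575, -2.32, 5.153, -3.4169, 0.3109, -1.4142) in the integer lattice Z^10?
(3, 0, 1, 1, 5, -2, 5, -3, 0, -1)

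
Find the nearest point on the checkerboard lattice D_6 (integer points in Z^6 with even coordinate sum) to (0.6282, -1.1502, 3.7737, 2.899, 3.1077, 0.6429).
(0, -1, 4, 3, 3, 1)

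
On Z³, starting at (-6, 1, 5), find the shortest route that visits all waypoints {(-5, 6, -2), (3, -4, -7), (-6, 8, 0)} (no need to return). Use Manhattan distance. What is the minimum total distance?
40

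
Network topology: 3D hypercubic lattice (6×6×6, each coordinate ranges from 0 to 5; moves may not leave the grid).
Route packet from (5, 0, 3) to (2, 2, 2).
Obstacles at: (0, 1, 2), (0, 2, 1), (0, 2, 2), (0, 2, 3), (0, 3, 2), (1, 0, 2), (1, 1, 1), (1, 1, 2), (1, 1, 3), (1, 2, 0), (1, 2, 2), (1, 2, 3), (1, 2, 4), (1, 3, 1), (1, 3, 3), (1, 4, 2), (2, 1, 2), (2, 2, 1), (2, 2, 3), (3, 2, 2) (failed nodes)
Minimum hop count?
8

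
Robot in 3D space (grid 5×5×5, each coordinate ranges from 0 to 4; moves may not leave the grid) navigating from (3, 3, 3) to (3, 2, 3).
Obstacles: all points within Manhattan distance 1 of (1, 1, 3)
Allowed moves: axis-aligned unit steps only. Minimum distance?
1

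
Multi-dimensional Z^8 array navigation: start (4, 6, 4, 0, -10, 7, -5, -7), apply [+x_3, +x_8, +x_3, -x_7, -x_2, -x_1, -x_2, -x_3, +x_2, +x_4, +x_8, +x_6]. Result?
(3, 5, 5, 1, -10, 8, -6, -5)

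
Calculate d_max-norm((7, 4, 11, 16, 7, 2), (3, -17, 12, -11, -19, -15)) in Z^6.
27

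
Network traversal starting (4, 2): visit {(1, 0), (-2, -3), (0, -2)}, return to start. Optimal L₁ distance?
22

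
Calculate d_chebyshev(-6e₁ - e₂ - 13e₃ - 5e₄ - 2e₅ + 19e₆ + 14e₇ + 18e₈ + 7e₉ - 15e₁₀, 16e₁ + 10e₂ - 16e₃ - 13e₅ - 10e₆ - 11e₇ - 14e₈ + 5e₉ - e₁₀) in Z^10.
32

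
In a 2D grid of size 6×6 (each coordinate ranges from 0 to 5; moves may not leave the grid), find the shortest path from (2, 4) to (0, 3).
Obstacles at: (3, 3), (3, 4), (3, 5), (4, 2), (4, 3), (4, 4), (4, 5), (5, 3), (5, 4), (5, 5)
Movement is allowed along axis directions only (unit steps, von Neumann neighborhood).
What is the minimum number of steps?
3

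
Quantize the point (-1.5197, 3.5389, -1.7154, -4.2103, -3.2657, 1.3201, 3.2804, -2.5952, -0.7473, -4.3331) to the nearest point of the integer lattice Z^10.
(-2, 4, -2, -4, -3, 1, 3, -3, -1, -4)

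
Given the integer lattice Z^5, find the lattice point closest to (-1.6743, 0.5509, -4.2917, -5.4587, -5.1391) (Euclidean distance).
(-2, 1, -4, -5, -5)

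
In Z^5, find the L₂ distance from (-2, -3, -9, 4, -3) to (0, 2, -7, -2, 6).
12.2474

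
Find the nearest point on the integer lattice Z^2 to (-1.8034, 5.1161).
(-2, 5)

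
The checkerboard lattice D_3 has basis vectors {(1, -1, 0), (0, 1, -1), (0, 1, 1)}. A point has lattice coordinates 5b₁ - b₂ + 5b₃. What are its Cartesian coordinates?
(5, -1, 6)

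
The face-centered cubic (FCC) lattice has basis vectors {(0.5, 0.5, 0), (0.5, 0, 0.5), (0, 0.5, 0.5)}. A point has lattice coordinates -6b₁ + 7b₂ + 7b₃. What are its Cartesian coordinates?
(0.5, 0.5, 7)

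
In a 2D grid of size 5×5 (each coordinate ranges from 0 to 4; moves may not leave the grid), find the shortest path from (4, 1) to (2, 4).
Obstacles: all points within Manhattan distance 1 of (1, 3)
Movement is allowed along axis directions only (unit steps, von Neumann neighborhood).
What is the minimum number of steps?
5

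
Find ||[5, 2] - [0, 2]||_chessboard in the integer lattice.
5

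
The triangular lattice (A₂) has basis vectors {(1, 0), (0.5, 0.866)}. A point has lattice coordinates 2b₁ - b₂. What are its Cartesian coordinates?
(1.5, -0.866)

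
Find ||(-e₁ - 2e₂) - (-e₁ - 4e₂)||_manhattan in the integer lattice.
2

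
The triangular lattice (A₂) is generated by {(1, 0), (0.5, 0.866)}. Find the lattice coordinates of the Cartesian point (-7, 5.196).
-10b₁ + 6b₂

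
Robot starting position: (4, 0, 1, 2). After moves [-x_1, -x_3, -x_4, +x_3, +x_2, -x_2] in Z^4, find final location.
(3, 0, 1, 1)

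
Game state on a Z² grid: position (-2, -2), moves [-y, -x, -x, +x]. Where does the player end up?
(-3, -3)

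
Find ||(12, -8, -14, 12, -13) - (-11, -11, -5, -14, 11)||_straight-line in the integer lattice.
43.2551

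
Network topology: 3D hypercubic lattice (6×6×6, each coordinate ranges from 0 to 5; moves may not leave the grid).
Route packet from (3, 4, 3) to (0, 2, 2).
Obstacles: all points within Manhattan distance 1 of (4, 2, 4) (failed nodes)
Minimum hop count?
6
(one shortest path: (3, 4, 3) → (2, 4, 3) → (1, 4, 3) → (0, 4, 3) → (0, 3, 3) → (0, 2, 3) → (0, 2, 2))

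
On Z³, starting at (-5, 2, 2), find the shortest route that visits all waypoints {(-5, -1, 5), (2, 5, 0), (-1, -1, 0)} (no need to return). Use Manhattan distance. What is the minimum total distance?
24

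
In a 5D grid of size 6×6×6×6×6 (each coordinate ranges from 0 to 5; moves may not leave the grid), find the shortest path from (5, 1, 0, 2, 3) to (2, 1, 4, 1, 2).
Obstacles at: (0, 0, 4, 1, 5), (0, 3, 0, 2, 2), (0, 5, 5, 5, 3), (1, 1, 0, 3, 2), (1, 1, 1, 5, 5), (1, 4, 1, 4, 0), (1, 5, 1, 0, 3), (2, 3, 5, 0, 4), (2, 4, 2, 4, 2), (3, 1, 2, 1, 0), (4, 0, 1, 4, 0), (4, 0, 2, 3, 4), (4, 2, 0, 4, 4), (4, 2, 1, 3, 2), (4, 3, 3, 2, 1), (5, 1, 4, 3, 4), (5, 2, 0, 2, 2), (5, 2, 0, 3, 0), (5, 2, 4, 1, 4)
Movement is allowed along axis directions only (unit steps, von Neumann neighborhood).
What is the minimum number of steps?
9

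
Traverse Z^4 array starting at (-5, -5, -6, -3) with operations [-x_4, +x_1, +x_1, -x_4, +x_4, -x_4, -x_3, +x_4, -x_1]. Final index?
(-4, -5, -7, -4)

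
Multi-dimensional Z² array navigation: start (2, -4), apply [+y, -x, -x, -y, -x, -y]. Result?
(-1, -5)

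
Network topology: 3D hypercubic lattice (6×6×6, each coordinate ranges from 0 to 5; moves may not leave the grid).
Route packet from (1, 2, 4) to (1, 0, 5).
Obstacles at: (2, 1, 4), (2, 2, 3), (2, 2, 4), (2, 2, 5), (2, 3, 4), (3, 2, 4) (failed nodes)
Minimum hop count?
3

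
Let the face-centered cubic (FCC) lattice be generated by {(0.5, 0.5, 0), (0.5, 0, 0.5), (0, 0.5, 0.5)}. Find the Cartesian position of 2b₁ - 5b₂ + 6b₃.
(-1.5, 4, 0.5)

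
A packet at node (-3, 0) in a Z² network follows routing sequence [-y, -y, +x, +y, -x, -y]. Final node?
(-3, -2)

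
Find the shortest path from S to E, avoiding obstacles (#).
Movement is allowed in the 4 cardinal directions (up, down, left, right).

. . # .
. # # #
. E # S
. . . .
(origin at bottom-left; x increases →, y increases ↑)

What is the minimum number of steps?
4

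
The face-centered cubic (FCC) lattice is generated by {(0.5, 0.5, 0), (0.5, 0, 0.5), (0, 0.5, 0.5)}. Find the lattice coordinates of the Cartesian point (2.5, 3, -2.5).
8b₁ - 3b₂ - 2b₃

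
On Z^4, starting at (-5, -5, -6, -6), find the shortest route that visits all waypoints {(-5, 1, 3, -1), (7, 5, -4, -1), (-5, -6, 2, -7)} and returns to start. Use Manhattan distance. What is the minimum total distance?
76
(one optimal route: (-5, -5, -6, -6) → (7, 5, -4, -1) → (-5, 1, 3, -1) → (-5, -6, 2, -7) → (-5, -5, -6, -6))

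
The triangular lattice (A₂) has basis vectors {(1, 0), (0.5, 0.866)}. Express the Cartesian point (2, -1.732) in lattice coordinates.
3b₁ - 2b₂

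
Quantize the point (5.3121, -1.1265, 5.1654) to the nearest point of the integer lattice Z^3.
(5, -1, 5)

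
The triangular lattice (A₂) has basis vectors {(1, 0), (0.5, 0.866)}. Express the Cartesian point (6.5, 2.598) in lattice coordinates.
5b₁ + 3b₂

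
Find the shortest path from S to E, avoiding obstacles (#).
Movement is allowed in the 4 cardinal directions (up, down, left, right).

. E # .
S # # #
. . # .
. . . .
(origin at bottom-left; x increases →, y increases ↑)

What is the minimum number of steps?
2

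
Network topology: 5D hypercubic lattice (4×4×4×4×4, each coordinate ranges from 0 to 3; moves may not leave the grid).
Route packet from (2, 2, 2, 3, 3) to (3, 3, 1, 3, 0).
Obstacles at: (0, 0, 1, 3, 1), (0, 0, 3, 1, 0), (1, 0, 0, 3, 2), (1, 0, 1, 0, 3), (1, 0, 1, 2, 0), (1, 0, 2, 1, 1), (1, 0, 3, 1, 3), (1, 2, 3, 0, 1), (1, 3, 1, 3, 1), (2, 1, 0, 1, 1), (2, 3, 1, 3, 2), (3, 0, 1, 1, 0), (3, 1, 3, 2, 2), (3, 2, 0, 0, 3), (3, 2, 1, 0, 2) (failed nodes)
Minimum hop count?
6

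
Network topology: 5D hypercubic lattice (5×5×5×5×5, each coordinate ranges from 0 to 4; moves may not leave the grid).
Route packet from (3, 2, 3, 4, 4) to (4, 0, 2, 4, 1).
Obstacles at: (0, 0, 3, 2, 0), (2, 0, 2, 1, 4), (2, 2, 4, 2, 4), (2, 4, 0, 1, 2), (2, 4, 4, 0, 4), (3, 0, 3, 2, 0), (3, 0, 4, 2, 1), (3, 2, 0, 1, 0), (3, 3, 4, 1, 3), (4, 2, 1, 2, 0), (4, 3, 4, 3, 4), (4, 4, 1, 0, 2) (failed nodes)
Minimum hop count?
7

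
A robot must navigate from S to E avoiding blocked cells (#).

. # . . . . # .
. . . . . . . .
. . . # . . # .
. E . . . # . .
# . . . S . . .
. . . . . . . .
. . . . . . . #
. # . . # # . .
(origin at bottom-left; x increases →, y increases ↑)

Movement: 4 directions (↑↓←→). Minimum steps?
4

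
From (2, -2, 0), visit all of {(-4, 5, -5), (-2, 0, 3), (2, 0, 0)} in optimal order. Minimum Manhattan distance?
24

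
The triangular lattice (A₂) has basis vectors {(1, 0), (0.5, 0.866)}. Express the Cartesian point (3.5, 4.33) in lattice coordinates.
b₁ + 5b₂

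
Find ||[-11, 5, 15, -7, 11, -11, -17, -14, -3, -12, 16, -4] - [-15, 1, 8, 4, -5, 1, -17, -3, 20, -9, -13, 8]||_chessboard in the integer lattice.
29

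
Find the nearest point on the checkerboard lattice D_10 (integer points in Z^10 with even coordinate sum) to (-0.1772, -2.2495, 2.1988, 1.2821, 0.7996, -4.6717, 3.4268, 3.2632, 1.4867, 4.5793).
(0, -2, 2, 1, 1, -5, 3, 3, 2, 5)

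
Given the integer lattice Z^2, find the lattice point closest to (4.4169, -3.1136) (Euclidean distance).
(4, -3)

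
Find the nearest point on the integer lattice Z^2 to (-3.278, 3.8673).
(-3, 4)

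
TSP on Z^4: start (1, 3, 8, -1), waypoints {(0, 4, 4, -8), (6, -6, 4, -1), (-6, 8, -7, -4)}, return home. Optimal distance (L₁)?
96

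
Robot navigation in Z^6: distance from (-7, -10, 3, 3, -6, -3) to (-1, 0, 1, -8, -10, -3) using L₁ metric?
33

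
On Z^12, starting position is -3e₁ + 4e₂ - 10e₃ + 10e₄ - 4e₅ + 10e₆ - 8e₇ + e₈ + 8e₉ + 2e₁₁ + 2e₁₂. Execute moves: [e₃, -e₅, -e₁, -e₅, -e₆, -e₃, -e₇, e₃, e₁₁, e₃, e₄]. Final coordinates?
(-4, 4, -8, 11, -6, 9, -9, 1, 8, 0, 3, 2)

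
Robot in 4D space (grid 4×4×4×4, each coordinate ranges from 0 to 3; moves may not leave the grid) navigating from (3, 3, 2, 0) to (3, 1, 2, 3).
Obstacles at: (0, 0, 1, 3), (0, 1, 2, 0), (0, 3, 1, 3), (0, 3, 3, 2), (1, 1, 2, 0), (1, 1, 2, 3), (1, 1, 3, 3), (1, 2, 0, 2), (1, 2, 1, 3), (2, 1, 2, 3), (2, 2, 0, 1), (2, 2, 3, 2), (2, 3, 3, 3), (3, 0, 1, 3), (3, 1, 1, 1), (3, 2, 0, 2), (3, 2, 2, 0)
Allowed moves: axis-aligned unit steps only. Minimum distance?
5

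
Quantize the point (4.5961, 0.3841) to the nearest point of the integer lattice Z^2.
(5, 0)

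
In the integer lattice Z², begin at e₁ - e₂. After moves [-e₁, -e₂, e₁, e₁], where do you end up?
(2, -2)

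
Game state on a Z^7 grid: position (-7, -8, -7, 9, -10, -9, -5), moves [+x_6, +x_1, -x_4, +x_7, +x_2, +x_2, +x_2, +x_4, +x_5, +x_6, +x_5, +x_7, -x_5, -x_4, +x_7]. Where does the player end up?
(-6, -5, -7, 8, -9, -7, -2)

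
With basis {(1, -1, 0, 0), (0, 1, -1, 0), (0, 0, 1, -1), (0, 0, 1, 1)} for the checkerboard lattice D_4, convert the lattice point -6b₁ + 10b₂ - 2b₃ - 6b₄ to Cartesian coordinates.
(-6, 16, -18, -4)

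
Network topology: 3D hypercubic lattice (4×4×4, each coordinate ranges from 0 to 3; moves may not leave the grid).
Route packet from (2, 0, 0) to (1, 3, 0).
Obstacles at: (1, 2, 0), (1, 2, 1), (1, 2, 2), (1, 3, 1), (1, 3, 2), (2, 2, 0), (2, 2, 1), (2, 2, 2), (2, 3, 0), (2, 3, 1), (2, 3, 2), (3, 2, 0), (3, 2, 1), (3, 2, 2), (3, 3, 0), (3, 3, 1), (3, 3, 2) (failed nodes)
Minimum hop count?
6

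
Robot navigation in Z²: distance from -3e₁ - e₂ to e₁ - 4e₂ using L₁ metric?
7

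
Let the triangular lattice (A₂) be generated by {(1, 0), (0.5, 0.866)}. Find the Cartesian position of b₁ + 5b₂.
(3.5, 4.33)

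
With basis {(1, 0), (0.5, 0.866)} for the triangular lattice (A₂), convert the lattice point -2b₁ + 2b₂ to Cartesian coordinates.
(-1, 1.732)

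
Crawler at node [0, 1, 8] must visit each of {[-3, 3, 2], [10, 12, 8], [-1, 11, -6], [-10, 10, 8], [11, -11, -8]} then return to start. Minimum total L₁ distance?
146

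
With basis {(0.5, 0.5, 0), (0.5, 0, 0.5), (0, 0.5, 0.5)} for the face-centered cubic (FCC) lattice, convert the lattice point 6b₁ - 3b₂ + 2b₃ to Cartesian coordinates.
(1.5, 4, -0.5)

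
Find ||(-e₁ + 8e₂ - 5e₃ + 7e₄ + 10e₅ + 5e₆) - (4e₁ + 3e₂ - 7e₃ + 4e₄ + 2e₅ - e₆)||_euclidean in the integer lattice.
12.7671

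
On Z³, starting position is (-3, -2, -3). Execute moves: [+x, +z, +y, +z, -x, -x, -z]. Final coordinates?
(-4, -1, -2)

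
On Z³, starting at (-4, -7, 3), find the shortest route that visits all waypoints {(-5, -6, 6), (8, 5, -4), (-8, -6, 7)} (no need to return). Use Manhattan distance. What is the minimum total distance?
47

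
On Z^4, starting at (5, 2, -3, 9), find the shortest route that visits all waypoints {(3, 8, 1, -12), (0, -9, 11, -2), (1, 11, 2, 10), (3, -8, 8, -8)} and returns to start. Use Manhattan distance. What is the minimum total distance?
128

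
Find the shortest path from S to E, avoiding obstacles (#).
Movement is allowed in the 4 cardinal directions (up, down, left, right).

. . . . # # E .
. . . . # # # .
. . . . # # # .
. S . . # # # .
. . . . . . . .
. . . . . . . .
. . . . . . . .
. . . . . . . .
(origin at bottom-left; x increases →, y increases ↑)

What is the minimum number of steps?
12
(one shortest path: (1, 4) → (2, 4) → (3, 4) → (3, 3) → (4, 3) → (5, 3) → (6, 3) → (7, 3) → (7, 4) → (7, 5) → (7, 6) → (7, 7) → (6, 7))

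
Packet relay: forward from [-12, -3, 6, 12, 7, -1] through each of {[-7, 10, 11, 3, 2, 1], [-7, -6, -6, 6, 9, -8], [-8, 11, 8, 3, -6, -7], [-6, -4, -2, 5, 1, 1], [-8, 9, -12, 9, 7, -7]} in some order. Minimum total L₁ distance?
145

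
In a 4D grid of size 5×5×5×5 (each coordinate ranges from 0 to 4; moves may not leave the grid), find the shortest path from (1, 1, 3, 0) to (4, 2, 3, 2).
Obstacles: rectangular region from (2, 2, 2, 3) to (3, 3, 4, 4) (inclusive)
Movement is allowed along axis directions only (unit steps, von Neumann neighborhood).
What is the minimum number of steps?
6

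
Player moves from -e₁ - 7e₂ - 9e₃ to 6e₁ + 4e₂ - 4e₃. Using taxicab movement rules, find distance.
23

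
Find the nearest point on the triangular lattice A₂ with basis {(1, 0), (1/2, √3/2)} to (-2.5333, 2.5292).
(-2.5, 2.598)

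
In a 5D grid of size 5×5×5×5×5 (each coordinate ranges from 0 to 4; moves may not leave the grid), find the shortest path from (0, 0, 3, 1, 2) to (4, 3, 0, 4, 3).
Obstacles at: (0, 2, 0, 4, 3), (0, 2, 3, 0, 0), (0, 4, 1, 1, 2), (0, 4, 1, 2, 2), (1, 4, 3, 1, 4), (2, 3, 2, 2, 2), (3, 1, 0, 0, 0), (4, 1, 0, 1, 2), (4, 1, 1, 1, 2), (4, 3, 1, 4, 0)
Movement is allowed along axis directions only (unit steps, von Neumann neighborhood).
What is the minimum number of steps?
14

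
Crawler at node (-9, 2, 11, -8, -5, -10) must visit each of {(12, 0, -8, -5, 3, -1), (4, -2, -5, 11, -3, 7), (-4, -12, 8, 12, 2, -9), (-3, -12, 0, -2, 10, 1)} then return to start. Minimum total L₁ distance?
250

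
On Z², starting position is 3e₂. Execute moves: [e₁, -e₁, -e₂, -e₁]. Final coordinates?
(-1, 2)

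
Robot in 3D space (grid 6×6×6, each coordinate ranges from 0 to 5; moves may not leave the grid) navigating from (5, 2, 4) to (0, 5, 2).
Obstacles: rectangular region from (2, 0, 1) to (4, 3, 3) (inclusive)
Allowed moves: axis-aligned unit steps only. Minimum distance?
10
(one shortest path: (5, 2, 4) → (4, 2, 4) → (3, 2, 4) → (2, 2, 4) → (1, 2, 4) → (0, 2, 4) → (0, 3, 4) → (0, 4, 4) → (0, 5, 4) → (0, 5, 3) → (0, 5, 2))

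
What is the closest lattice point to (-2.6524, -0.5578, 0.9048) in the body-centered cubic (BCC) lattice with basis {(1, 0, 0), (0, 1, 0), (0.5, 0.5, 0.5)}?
(-2.5, -0.5, 0.5)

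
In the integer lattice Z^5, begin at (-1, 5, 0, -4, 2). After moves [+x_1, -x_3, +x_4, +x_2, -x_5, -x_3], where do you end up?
(0, 6, -2, -3, 1)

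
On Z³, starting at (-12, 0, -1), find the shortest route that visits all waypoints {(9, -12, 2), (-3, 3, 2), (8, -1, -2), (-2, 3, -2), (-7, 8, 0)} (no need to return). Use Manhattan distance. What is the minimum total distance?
60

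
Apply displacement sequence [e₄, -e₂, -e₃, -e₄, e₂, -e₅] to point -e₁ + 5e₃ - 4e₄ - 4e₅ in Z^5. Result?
(-1, 0, 4, -4, -5)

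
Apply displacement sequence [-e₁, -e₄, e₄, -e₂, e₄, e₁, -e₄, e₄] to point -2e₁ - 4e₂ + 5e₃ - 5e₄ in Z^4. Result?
(-2, -5, 5, -4)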